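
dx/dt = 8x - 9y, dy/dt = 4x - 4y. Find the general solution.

Coefficient matrix A = [[8, -9], [4, -4]].
Characteristic polynomial det(A - λI) = λ^2 - 4λ + 4 = 0.
Single eigenvalue λ = 2 with algebraic multiplicity 2.
Eigenvector v = (3,2); generalized eigenvector w with (A-λI)w=v is (2,1).
General solution: e^(2t)[C_1·v + C_2·(t·v + w)].

x(t) = 3C_1e^(2t) + 3C_2te^(2t) + 2C_2e^(2t), y(t) = 2C_1e^(2t) + 2C_2te^(2t) + C_2e^(2t)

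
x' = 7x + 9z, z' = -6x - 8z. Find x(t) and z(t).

Coefficient matrix A = [[7, 9], [-6, -8]].
Characteristic polynomial det(A - λI) = λ^2 + λ - 2 = 0.
Eigenvalues λ = -2, 1.
For λ=-2: (A-λI) row 1 is [9, 9], so an eigenvector is (-1, 1).
For λ=1: (A-λI) row 1 is [6, 9], so an eigenvector is (-3, 2).
General solution: c_1e^(-2t)(-1,1) + c_2e^(t)(-3,2).

x(t) = -c_1e^(-2t) - 3c_2e^(t), z(t) = c_1e^(-2t) + 2c_2e^(t)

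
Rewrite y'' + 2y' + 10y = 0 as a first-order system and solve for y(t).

y(t) = c_1e^(-t)cos(3t) + c_2e^(-t)sin(3t)

Let x_1 = y, x_2 = y'. Then x_1' = x_2 and x_2' = -10x_1 - 2x_2.
A = [[0,1],[-10,-2]]; det(A-λI) = λ^2 + 2λ + 10.
Eigenvalues λ = -1 ± 3i.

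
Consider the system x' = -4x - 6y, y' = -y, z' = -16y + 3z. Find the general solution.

Coefficient matrix A = [[-4, -6, 0], [0, -1, 0], [0, -16, 3]].
det(A - λI) = 0 gives eigenvalues λ = -4, -1, 3.
For λ=-4: eigenvector (1,0,0).
For λ=-1: eigenvector (-2,1,4).
For λ=3: eigenvector (0,0,1).
General solution: K_1e^(-4t)(1,0,0) + K_2e^(-t)(-2,1,4) + K_3e^(3t)(0,0,1).

x(t) = K_1e^(-4t) - 2K_2e^(-t), y(t) = K_2e^(-t), z(t) = 4K_2e^(-t) + K_3e^(3t)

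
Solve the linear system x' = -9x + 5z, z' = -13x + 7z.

x(t) = 2C_1e^(-t)sin(t) + C_1e^(-t)cos(t) + C_2e^(-t)sin(t) - 2C_2e^(-t)cos(t), z(t) = 3C_1e^(-t)sin(t) + 2C_1e^(-t)cos(t) + 2C_2e^(-t)sin(t) - 3C_2e^(-t)cos(t)

Coefficient matrix A = [[-9, 5], [-13, 7]].
Characteristic polynomial det(A - λI) = λ^2 + 2λ + 2 = 0.
Eigenvalues λ = -1 ± i (complex conjugate pair).
For λ=-1+i: an eigenvector is (1,2) - i(2,3) = (1 - 2i, 2 - 3i).
A real fundamental pair from Re and Im of e^((-1+i)t)v: X_1 = e^(-t)(cos(t)·(1,2) + sin(t)·(2,3)), X_2 = e^(-t)(sin(t)·(1,2) - cos(t)·(2,3)).
General solution: C_1X_1 + C_2X_2.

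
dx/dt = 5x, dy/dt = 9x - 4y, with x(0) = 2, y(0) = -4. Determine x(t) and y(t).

Coefficient matrix A = [[5, 0], [9, -4]].
Characteristic polynomial det(A - λI) = λ^2 - λ - 20 = 0.
Eigenvalues λ = 5, -4.
For λ=5: (A-λI) row 2 is [9, -9], so an eigenvector is (-1, -1).
For λ=-4: (A-λI) row 1 is [9, 0], so an eigenvector is (0, 1).
General solution: C_1e^(5t)(-1,-1) + C_2e^(-4t)(0,1).
Applying x(0)=2, y(0)=-4 gives C_1=-2, C_2=-6.

x(t) = 2e^(5t), y(t) = 2e^(5t) - 6e^(-4t)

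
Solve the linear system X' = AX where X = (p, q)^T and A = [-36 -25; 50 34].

Coefficient matrix A = [[-36, -25], [50, 34]].
Characteristic polynomial det(A - λI) = λ^2 + 2λ + 26 = 0.
Eigenvalues λ = -1 ± 5i (complex conjugate pair).
For λ=-1+5i: an eigenvector is (2,-3) - i(1,-1) = (2 - i, -3 + i).
A real fundamental pair from Re and Im of e^((-1+5i)t)v: X_1 = e^(-t)(cos(5t)·(2,-3) + sin(5t)·(1,-1)), X_2 = e^(-t)(sin(5t)·(2,-3) - cos(5t)·(1,-1)).
General solution: c_1X_1 + c_2X_2.

p(t) = c_1e^(-t)sin(5t) + 2c_1e^(-t)cos(5t) + 2c_2e^(-t)sin(5t) - c_2e^(-t)cos(5t), q(t) = -c_1e^(-t)sin(5t) - 3c_1e^(-t)cos(5t) - 3c_2e^(-t)sin(5t) + c_2e^(-t)cos(5t)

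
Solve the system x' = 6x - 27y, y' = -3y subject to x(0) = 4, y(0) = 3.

Coefficient matrix A = [[6, -27], [0, -3]].
Characteristic polynomial det(A - λI) = λ^2 - 3λ - 18 = 0.
Eigenvalues λ = -3, 6.
For λ=-3: (A-λI) row 1 is [9, -27], so an eigenvector is (3, 1).
For λ=6: (A-λI) row 1 is [0, -27], so an eigenvector is (1, 0).
General solution: K_1e^(-3t)(3,1) + K_2e^(6t)(1,0).
Applying x(0)=4, y(0)=3 gives K_1=3, K_2=-5.

x(t) = -5e^(6t) + 9e^(-3t), y(t) = 3e^(-3t)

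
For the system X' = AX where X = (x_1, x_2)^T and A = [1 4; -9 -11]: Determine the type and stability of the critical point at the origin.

stable improper node

A = [[1,4],[-9,-11]]; det(A-λI) = λ^2 + 10λ + 25.
repeated λ = -5 with a single eigenvector.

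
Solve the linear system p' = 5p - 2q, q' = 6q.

p(t) = K_1e^(5t) - 2K_2e^(6t), q(t) = K_2e^(6t)

Coefficient matrix A = [[5, -2], [0, 6]].
Characteristic polynomial det(A - λI) = λ^2 - 11λ + 30 = 0.
Eigenvalues λ = 5, 6.
For λ=5: (A-λI) row 1 is [0, -2], so an eigenvector is (1, 0).
For λ=6: (A-λI) row 1 is [-1, -2], so an eigenvector is (-2, 1).
General solution: K_1e^(5t)(1,0) + K_2e^(6t)(-2,1).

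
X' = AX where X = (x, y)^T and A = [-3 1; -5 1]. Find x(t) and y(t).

x(t) = K_1e^(-t)sin(t) - K_2e^(-t)cos(t), y(t) = 2K_1e^(-t)sin(t) + K_1e^(-t)cos(t) + K_2e^(-t)sin(t) - 2K_2e^(-t)cos(t)

Coefficient matrix A = [[-3, 1], [-5, 1]].
Characteristic polynomial det(A - λI) = λ^2 + 2λ + 2 = 0.
Eigenvalues λ = -1 ± i (complex conjugate pair).
For λ=-1+i: an eigenvector is (0,1) - i(1,2) = (0 - i, 1 - 2i).
A real fundamental pair from Re and Im of e^((-1+i)t)v: X_1 = e^(-t)(cos(t)·(0,1) + sin(t)·(1,2)), X_2 = e^(-t)(sin(t)·(0,1) - cos(t)·(1,2)).
General solution: K_1X_1 + K_2X_2.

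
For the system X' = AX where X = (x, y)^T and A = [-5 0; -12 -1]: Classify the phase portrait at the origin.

A = [[-5,0],[-12,-1]]; det(A-λI) = λ^2 + 6λ + 5.
λ = -5, -1: both negative.

stable node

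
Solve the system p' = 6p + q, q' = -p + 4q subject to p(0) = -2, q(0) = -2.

Coefficient matrix A = [[6, 1], [-1, 4]].
Characteristic polynomial det(A - λI) = λ^2 - 10λ + 25 = 0.
Single eigenvalue λ = 5 with algebraic multiplicity 2.
Eigenvector v = (1,-1); generalized eigenvector w with (A-λI)w=v is (1,0).
General solution: e^(5t)[K_1·v + K_2·(t·v + w)].
Applying p(0)=-2, q(0)=-2 gives K_1=2, K_2=-4.

p(t) = -4te^(5t) - 2e^(5t), q(t) = 4te^(5t) - 2e^(5t)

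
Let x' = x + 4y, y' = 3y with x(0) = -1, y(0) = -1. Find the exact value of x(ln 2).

-14

A = [[1,4],[0,3]]; eigenvalues λ = 3, 1.
Eigenvectors: (-2,-1) for λ=3, (-1,0) for λ=1.
From the initial condition, c_1 = 1, c_2 = -1.
x(ln 2) = (1)(2^3)(-2) + (-1)(2^1)(-1) = -14.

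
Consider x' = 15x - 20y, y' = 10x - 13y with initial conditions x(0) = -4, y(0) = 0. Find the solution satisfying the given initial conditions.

Coefficient matrix A = [[15, -20], [10, -13]].
Characteristic polynomial det(A - λI) = λ^2 - 2λ + 5 = 0.
Eigenvalues λ = 1 ± 2i (complex conjugate pair).
For λ=1+2i: an eigenvector is (3,2) - i(1,1) = (3 - i, 2 - i).
A real fundamental pair from Re and Im of e^((1+2i)t)v: X_1 = e^(t)(cos(2t)·(3,2) + sin(2t)·(1,1)), X_2 = e^(t)(sin(2t)·(3,2) - cos(2t)·(1,1)).
General solution: c_1X_1 + c_2X_2.
Applying x(0)=-4, y(0)=0 gives c_1=-4, c_2=-8.

x(t) = -28e^(t)sin(2t) - 4e^(t)cos(2t), y(t) = -20e^(t)sin(2t)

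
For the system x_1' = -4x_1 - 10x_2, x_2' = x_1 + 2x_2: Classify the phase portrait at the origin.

stable spiral

A = [[-4,-10],[1,2]]; det(A-λI) = λ^2 + 2λ + 2.
λ = -1 ± i: negative real part.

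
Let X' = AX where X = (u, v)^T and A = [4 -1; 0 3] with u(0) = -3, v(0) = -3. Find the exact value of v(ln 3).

A = [[4,-1],[0,3]]; eigenvalues λ = 4, 3.
Eigenvectors: (-1,0) for λ=4, (1,1) for λ=3.
From the initial condition, c_1 = 0, c_2 = -3.
v(ln 3) = (0)(3^4)(0) + (-3)(3^3)(1) = -81.

-81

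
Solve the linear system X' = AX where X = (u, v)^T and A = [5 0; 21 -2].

u(t) = c_2e^(5t), v(t) = c_1e^(-2t) + 3c_2e^(5t)

Coefficient matrix A = [[5, 0], [21, -2]].
Characteristic polynomial det(A - λI) = λ^2 - 3λ - 10 = 0.
Eigenvalues λ = -2, 5.
For λ=-2: (A-λI) row 1 is [7, 0], so an eigenvector is (0, 1).
For λ=5: (A-λI) row 2 is [21, -7], so an eigenvector is (1, 3).
General solution: c_1e^(-2t)(0,1) + c_2e^(5t)(1,3).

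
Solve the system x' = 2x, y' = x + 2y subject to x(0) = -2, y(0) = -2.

Coefficient matrix A = [[2, 0], [1, 2]].
Characteristic polynomial det(A - λI) = λ^2 - 4λ + 4 = 0.
Single eigenvalue λ = 2 with algebraic multiplicity 2.
Eigenvector v = (0,1); generalized eigenvector w with (A-λI)w=v is (1,2).
General solution: e^(2t)[K_1·v + K_2·(t·v + w)].
Applying x(0)=-2, y(0)=-2 gives K_1=2, K_2=-2.

x(t) = -2e^(2t), y(t) = -2te^(2t) - 2e^(2t)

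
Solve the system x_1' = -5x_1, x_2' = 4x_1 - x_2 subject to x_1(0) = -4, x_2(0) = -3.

x_1(t) = -4e^(-5t), x_2(t) = -7e^(-t) + 4e^(-5t)

Coefficient matrix A = [[-5, 0], [4, -1]].
Characteristic polynomial det(A - λI) = λ^2 + 6λ + 5 = 0.
Eigenvalues λ = -5, -1.
For λ=-5: (A-λI) row 2 is [4, 4], so an eigenvector is (1, -1).
For λ=-1: (A-λI) row 1 is [-4, 0], so an eigenvector is (0, -1).
General solution: C_1e^(-5t)(1,-1) + C_2e^(-t)(0,-1).
Applying x_1(0)=-4, x_2(0)=-3 gives C_1=-4, C_2=7.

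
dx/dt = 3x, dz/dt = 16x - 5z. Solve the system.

Coefficient matrix A = [[3, 0], [16, -5]].
Characteristic polynomial det(A - λI) = λ^2 + 2λ - 15 = 0.
Eigenvalues λ = 3, -5.
For λ=3: (A-λI) row 2 is [16, -8], so an eigenvector is (-1, -2).
For λ=-5: (A-λI) row 1 is [8, 0], so an eigenvector is (0, -1).
General solution: K_1e^(3t)(-1,-2) + K_2e^(-5t)(0,-1).

x(t) = -K_1e^(3t), z(t) = -2K_1e^(3t) - K_2e^(-5t)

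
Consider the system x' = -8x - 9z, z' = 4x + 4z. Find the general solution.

x(t) = 3c_1e^(-2t) + 3c_2te^(-2t) + c_2e^(-2t), z(t) = -2c_1e^(-2t) - 2c_2te^(-2t) - c_2e^(-2t)

Coefficient matrix A = [[-8, -9], [4, 4]].
Characteristic polynomial det(A - λI) = λ^2 + 4λ + 4 = 0.
Single eigenvalue λ = -2 with algebraic multiplicity 2.
Eigenvector v = (3,-2); generalized eigenvector w with (A-λI)w=v is (1,-1).
General solution: e^(-2t)[c_1·v + c_2·(t·v + w)].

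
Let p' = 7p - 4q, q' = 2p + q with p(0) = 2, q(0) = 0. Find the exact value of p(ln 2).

A = [[7,-4],[2,1]]; eigenvalues λ = 3, 5.
Eigenvectors: (-1,-1) for λ=3, (-2,-1) for λ=5.
From the initial condition, c_1 = 2, c_2 = -2.
p(ln 2) = (2)(2^3)(-1) + (-2)(2^5)(-2) = 112.

112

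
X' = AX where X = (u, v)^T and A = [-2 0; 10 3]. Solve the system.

Coefficient matrix A = [[-2, 0], [10, 3]].
Characteristic polynomial det(A - λI) = λ^2 - λ - 6 = 0.
Eigenvalues λ = 3, -2.
For λ=3: (A-λI) row 1 is [-5, 0], so an eigenvector is (0, 1).
For λ=-2: (A-λI) row 2 is [10, 5], so an eigenvector is (1, -2).
General solution: C_1e^(3t)(0,1) + C_2e^(-2t)(1,-2).

u(t) = C_2e^(-2t), v(t) = C_1e^(3t) - 2C_2e^(-2t)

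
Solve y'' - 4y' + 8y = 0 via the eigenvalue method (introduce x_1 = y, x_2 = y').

y(t) = c_1e^(2t)cos(2t) + c_2e^(2t)sin(2t)

Let x_1 = y, x_2 = y'. Then x_1' = x_2 and x_2' = -8x_1 + 4x_2.
A = [[0,1],[-8,4]]; det(A-λI) = λ^2 - 4λ + 8.
Eigenvalues λ = 2 ± 2i.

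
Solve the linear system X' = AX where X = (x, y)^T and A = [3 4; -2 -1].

x(t) = c_1e^(t)sin(2t) + c_1e^(t)cos(2t) + c_2e^(t)sin(2t) - c_2e^(t)cos(2t), y(t) = -c_1e^(t)sin(2t) + c_2e^(t)cos(2t)

Coefficient matrix A = [[3, 4], [-2, -1]].
Characteristic polynomial det(A - λI) = λ^2 - 2λ + 5 = 0.
Eigenvalues λ = 1 ± 2i (complex conjugate pair).
For λ=1+2i: an eigenvector is (1,0) - i(1,-1) = (1 - i, 0 + i).
A real fundamental pair from Re and Im of e^((1+2i)t)v: X_1 = e^(t)(cos(2t)·(1,0) + sin(2t)·(1,-1)), X_2 = e^(t)(sin(2t)·(1,0) - cos(2t)·(1,-1)).
General solution: c_1X_1 + c_2X_2.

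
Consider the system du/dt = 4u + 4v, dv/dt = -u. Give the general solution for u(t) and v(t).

u(t) = -2c_1e^(2t) - 2c_2te^(2t) + 3c_2e^(2t), v(t) = c_1e^(2t) + c_2te^(2t) - 2c_2e^(2t)

Coefficient matrix A = [[4, 4], [-1, 0]].
Characteristic polynomial det(A - λI) = λ^2 - 4λ + 4 = 0.
Single eigenvalue λ = 2 with algebraic multiplicity 2.
Eigenvector v = (-2,1); generalized eigenvector w with (A-λI)w=v is (3,-2).
General solution: e^(2t)[c_1·v + c_2·(t·v + w)].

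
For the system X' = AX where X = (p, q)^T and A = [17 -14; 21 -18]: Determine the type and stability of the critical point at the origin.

A = [[17,-14],[21,-18]]; det(A-λI) = λ^2 + λ - 12.
λ = -4, 3: opposite signs.

saddle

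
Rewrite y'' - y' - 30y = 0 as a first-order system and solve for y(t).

y(t) = C_1e^(6t) + C_2e^(-5t)

Let x_1 = y, x_2 = y'. Then x_1' = x_2 and x_2' = 30x_1 + x_2.
A = [[0,1],[30,1]]; det(A-λI) = λ^2 - λ - 30.
Eigenvalues λ = 6, -5 with eigenvectors (1,6), (1,-5).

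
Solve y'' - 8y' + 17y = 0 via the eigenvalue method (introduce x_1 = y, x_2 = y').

y(t) = C_1e^(4t)cos(t) + C_2e^(4t)sin(t)

Let x_1 = y, x_2 = y'. Then x_1' = x_2 and x_2' = -17x_1 + 8x_2.
A = [[0,1],[-17,8]]; det(A-λI) = λ^2 - 8λ + 17.
Eigenvalues λ = 4 ± i.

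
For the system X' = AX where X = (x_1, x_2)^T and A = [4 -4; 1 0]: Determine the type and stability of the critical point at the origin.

A = [[4,-4],[1,0]]; det(A-λI) = λ^2 - 4λ + 4.
repeated λ = 2 with a single eigenvector.

unstable improper node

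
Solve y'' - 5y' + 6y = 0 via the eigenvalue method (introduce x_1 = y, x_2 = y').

Let x_1 = y, x_2 = y'. Then x_1' = x_2 and x_2' = -6x_1 + 5x_2.
A = [[0,1],[-6,5]]; det(A-λI) = λ^2 - 5λ + 6.
Eigenvalues λ = 3, 2 with eigenvectors (1,3), (1,2).

y(t) = c_1e^(3t) + c_2e^(2t)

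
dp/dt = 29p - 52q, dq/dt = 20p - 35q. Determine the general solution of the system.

p(t) = 3C_1e^(-3t)sin(4t) + 2C_1e^(-3t)cos(4t) + 2C_2e^(-3t)sin(4t) - 3C_2e^(-3t)cos(4t), q(t) = 2C_1e^(-3t)sin(4t) + C_1e^(-3t)cos(4t) + C_2e^(-3t)sin(4t) - 2C_2e^(-3t)cos(4t)

Coefficient matrix A = [[29, -52], [20, -35]].
Characteristic polynomial det(A - λI) = λ^2 + 6λ + 25 = 0.
Eigenvalues λ = -3 ± 4i (complex conjugate pair).
For λ=-3+4i: an eigenvector is (2,1) - i(3,2) = (2 - 3i, 1 - 2i).
A real fundamental pair from Re and Im of e^((-3+4i)t)v: X_1 = e^(-3t)(cos(4t)·(2,1) + sin(4t)·(3,2)), X_2 = e^(-3t)(sin(4t)·(2,1) - cos(4t)·(3,2)).
General solution: C_1X_1 + C_2X_2.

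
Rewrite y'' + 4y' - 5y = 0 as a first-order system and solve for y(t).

y(t) = C_1e^(t) + C_2e^(-5t)

Let x_1 = y, x_2 = y'. Then x_1' = x_2 and x_2' = 5x_1 - 4x_2.
A = [[0,1],[5,-4]]; det(A-λI) = λ^2 + 4λ - 5.
Eigenvalues λ = 1, -5 with eigenvectors (1,1), (1,-5).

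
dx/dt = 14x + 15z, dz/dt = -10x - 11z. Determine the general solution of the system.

Coefficient matrix A = [[14, 15], [-10, -11]].
Characteristic polynomial det(A - λI) = λ^2 - 3λ - 4 = 0.
Eigenvalues λ = -1, 4.
For λ=-1: (A-λI) row 1 is [15, 15], so an eigenvector is (-1, 1).
For λ=4: (A-λI) row 1 is [10, 15], so an eigenvector is (-3, 2).
General solution: c_1e^(-t)(-1,1) + c_2e^(4t)(-3,2).

x(t) = -c_1e^(-t) - 3c_2e^(4t), z(t) = c_1e^(-t) + 2c_2e^(4t)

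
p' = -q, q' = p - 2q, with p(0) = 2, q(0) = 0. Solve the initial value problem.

p(t) = 2te^(-t) + 2e^(-t), q(t) = 2te^(-t)

Coefficient matrix A = [[0, -1], [1, -2]].
Characteristic polynomial det(A - λI) = λ^2 + 2λ + 1 = 0.
Single eigenvalue λ = -1 with algebraic multiplicity 2.
Eigenvector v = (1,1); generalized eigenvector w with (A-λI)w=v is (-2,-3).
General solution: e^(-t)[c_1·v + c_2·(t·v + w)].
Applying p(0)=2, q(0)=0 gives c_1=6, c_2=2.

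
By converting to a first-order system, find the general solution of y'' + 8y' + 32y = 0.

y(t) = K_1e^(-4t)cos(4t) + K_2e^(-4t)sin(4t)

Let x_1 = y, x_2 = y'. Then x_1' = x_2 and x_2' = -32x_1 - 8x_2.
A = [[0,1],[-32,-8]]; det(A-λI) = λ^2 + 8λ + 32.
Eigenvalues λ = -4 ± 4i.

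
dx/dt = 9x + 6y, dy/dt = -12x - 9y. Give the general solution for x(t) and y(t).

Coefficient matrix A = [[9, 6], [-12, -9]].
Characteristic polynomial det(A - λI) = λ^2 - 9 = 0.
Eigenvalues λ = -3, 3.
For λ=-3: (A-λI) row 1 is [12, 6], so an eigenvector is (1, -2).
For λ=3: (A-λI) row 1 is [6, 6], so an eigenvector is (-1, 1).
General solution: C_1e^(-3t)(1,-2) + C_2e^(3t)(-1,1).

x(t) = C_1e^(-3t) - C_2e^(3t), y(t) = -2C_1e^(-3t) + C_2e^(3t)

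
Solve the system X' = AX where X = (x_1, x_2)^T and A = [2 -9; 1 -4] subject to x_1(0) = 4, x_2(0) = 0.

x_1(t) = 12te^(-t) + 4e^(-t), x_2(t) = 4te^(-t)

Coefficient matrix A = [[2, -9], [1, -4]].
Characteristic polynomial det(A - λI) = λ^2 + 2λ + 1 = 0.
Single eigenvalue λ = -1 with algebraic multiplicity 2.
Eigenvector v = (-3,-1); generalized eigenvector w with (A-λI)w=v is (-1,0).
General solution: e^(-t)[c_1·v + c_2·(t·v + w)].
Applying x_1(0)=4, x_2(0)=0 gives c_1=0, c_2=-4.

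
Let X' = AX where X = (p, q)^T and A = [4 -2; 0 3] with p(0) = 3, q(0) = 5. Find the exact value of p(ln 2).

A = [[4,-2],[0,3]]; eigenvalues λ = 4, 3.
Eigenvectors: (-1,0) for λ=4, (2,1) for λ=3.
From the initial condition, c_1 = 7, c_2 = 5.
p(ln 2) = (7)(2^4)(-1) + (5)(2^3)(2) = -32.

-32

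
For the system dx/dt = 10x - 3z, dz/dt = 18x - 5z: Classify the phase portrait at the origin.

A = [[10,-3],[18,-5]]; det(A-λI) = λ^2 - 5λ + 4.
λ = 1, 4: both positive.

unstable node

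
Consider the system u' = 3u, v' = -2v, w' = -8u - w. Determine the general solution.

u(t) = c_1e^(3t), v(t) = c_3e^(-2t), w(t) = -2c_1e^(3t) + c_2e^(-t)

Coefficient matrix A = [[3, 0, 0], [0, -2, 0], [-8, 0, -1]].
det(A - λI) = 0 gives eigenvalues λ = 3, -1, -2.
For λ=3: eigenvector (1,0,-2).
For λ=-1: eigenvector (0,0,1).
For λ=-2: eigenvector (0,1,0).
General solution: c_1e^(3t)(1,0,-2) + c_2e^(-t)(0,0,1) + c_3e^(-2t)(0,1,0).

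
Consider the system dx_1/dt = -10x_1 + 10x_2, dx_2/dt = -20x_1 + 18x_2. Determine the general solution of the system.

Coefficient matrix A = [[-10, 10], [-20, 18]].
Characteristic polynomial det(A - λI) = λ^2 - 8λ + 20 = 0.
Eigenvalues λ = 4 ± 2i (complex conjugate pair).
For λ=4+2i: an eigenvector is (1,1) - i(-2,-3) = (1 + 2i, 1 + 3i).
A real fundamental pair from Re and Im of e^((4+2i)t)v: X_1 = e^(4t)(cos(2t)·(1,1) + sin(2t)·(-2,-3)), X_2 = e^(4t)(sin(2t)·(1,1) - cos(2t)·(-2,-3)).
General solution: C_1X_1 + C_2X_2.

x_1(t) = -2C_1e^(4t)sin(2t) + C_1e^(4t)cos(2t) + C_2e^(4t)sin(2t) + 2C_2e^(4t)cos(2t), x_2(t) = -3C_1e^(4t)sin(2t) + C_1e^(4t)cos(2t) + C_2e^(4t)sin(2t) + 3C_2e^(4t)cos(2t)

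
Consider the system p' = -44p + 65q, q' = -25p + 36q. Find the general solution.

p(t) = 3c_1e^(-4t)sin(5t) - 2c_1e^(-4t)cos(5t) - 2c_2e^(-4t)sin(5t) - 3c_2e^(-4t)cos(5t), q(t) = 2c_1e^(-4t)sin(5t) - c_1e^(-4t)cos(5t) - c_2e^(-4t)sin(5t) - 2c_2e^(-4t)cos(5t)

Coefficient matrix A = [[-44, 65], [-25, 36]].
Characteristic polynomial det(A - λI) = λ^2 + 8λ + 41 = 0.
Eigenvalues λ = -4 ± 5i (complex conjugate pair).
For λ=-4+5i: an eigenvector is (-2,-1) - i(3,2) = (-2 - 3i, -1 - 2i).
A real fundamental pair from Re and Im of e^((-4+5i)t)v: X_1 = e^(-4t)(cos(5t)·(-2,-1) + sin(5t)·(3,2)), X_2 = e^(-4t)(sin(5t)·(-2,-1) - cos(5t)·(3,2)).
General solution: c_1X_1 + c_2X_2.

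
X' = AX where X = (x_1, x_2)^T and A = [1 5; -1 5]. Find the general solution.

x_1(t) = 2K_1e^(3t)sin(t) - K_1e^(3t)cos(t) - K_2e^(3t)sin(t) - 2K_2e^(3t)cos(t), x_2(t) = K_1e^(3t)sin(t) - K_2e^(3t)cos(t)

Coefficient matrix A = [[1, 5], [-1, 5]].
Characteristic polynomial det(A - λI) = λ^2 - 6λ + 10 = 0.
Eigenvalues λ = 3 ± i (complex conjugate pair).
For λ=3+i: an eigenvector is (-1,0) - i(2,1) = (-1 - 2i, 0 - i).
A real fundamental pair from Re and Im of e^((3+i)t)v: X_1 = e^(3t)(cos(t)·(-1,0) + sin(t)·(2,1)), X_2 = e^(3t)(sin(t)·(-1,0) - cos(t)·(2,1)).
General solution: K_1X_1 + K_2X_2.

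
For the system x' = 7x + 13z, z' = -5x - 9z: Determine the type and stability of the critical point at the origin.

A = [[7,13],[-5,-9]]; det(A-λI) = λ^2 + 2λ + 2.
λ = -1 ± i: negative real part.

stable spiral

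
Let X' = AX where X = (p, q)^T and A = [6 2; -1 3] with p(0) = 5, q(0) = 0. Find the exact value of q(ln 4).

-3840

A = [[6,2],[-1,3]]; eigenvalues λ = 4, 5.
Eigenvectors: (-1,1) for λ=4, (-2,1) for λ=5.
From the initial condition, c_1 = 5, c_2 = -5.
q(ln 4) = (5)(4^4)(1) + (-5)(4^5)(1) = -3840.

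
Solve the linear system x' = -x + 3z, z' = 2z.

Coefficient matrix A = [[-1, 3], [0, 2]].
Characteristic polynomial det(A - λI) = λ^2 - λ - 2 = 0.
Eigenvalues λ = -1, 2.
For λ=-1: (A-λI) row 1 is [0, 3], so an eigenvector is (-1, 0).
For λ=2: (A-λI) row 1 is [-3, 3], so an eigenvector is (1, 1).
General solution: K_1e^(-t)(-1,0) + K_2e^(2t)(1,1).

x(t) = -K_1e^(-t) + K_2e^(2t), z(t) = K_2e^(2t)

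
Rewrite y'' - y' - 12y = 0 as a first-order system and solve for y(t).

y(t) = C_1e^(-3t) + C_2e^(4t)

Let x_1 = y, x_2 = y'. Then x_1' = x_2 and x_2' = 12x_1 + x_2.
A = [[0,1],[12,1]]; det(A-λI) = λ^2 - λ - 12.
Eigenvalues λ = -3, 4 with eigenvectors (1,-3), (1,4).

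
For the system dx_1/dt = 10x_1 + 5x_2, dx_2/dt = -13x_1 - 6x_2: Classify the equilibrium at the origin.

A = [[10,5],[-13,-6]]; det(A-λI) = λ^2 - 4λ + 5.
λ = 2 ± i: positive real part.

unstable spiral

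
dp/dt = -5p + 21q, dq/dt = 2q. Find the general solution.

p(t) = K_1e^(-5t) - 3K_2e^(2t), q(t) = -K_2e^(2t)

Coefficient matrix A = [[-5, 21], [0, 2]].
Characteristic polynomial det(A - λI) = λ^2 + 3λ - 10 = 0.
Eigenvalues λ = -5, 2.
For λ=-5: (A-λI) row 1 is [0, 21], so an eigenvector is (1, 0).
For λ=2: (A-λI) row 1 is [-7, 21], so an eigenvector is (-3, -1).
General solution: K_1e^(-5t)(1,0) + K_2e^(2t)(-3,-1).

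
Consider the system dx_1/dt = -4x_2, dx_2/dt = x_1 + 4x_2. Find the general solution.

x_1(t) = -2K_1e^(2t) - 2K_2te^(2t) - 3K_2e^(2t), x_2(t) = K_1e^(2t) + K_2te^(2t) + 2K_2e^(2t)

Coefficient matrix A = [[0, -4], [1, 4]].
Characteristic polynomial det(A - λI) = λ^2 - 4λ + 4 = 0.
Single eigenvalue λ = 2 with algebraic multiplicity 2.
Eigenvector v = (-2,1); generalized eigenvector w with (A-λI)w=v is (-3,2).
General solution: e^(2t)[K_1·v + K_2·(t·v + w)].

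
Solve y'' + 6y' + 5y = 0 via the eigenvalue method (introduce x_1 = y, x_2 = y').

Let x_1 = y, x_2 = y'. Then x_1' = x_2 and x_2' = -5x_1 - 6x_2.
A = [[0,1],[-5,-6]]; det(A-λI) = λ^2 + 6λ + 5.
Eigenvalues λ = -5, -1 with eigenvectors (1,-5), (1,-1).

y(t) = c_1e^(-5t) + c_2e^(-t)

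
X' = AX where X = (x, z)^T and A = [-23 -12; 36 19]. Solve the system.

Coefficient matrix A = [[-23, -12], [36, 19]].
Characteristic polynomial det(A - λI) = λ^2 + 4λ - 5 = 0.
Eigenvalues λ = -5, 1.
For λ=-5: (A-λI) row 1 is [-18, -12], so an eigenvector is (-2, 3).
For λ=1: (A-λI) row 1 is [-24, -12], so an eigenvector is (-1, 2).
General solution: C_1e^(-5t)(-2,3) + C_2e^(t)(-1,2).

x(t) = -2C_1e^(-5t) - C_2e^(t), z(t) = 3C_1e^(-5t) + 2C_2e^(t)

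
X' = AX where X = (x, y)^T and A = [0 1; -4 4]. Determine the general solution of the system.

Coefficient matrix A = [[0, 1], [-4, 4]].
Characteristic polynomial det(A - λI) = λ^2 - 4λ + 4 = 0.
Single eigenvalue λ = 2 with algebraic multiplicity 2.
Eigenvector v = (-1,-2); generalized eigenvector w with (A-λI)w=v is (2,3).
General solution: e^(2t)[C_1·v + C_2·(t·v + w)].

x(t) = -C_1e^(2t) - C_2te^(2t) + 2C_2e^(2t), y(t) = -2C_1e^(2t) - 2C_2te^(2t) + 3C_2e^(2t)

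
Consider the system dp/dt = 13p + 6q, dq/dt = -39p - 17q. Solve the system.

p(t) = -C_1e^(-2t)sin(3t) + C_1e^(-2t)cos(3t) + C_2e^(-2t)sin(3t) + C_2e^(-2t)cos(3t), q(t) = 2C_1e^(-2t)sin(3t) - 3C_1e^(-2t)cos(3t) - 3C_2e^(-2t)sin(3t) - 2C_2e^(-2t)cos(3t)

Coefficient matrix A = [[13, 6], [-39, -17]].
Characteristic polynomial det(A - λI) = λ^2 + 4λ + 13 = 0.
Eigenvalues λ = -2 ± 3i (complex conjugate pair).
For λ=-2+3i: an eigenvector is (1,-3) - i(-1,2) = (1 + i, -3 - 2i).
A real fundamental pair from Re and Im of e^((-2+3i)t)v: X_1 = e^(-2t)(cos(3t)·(1,-3) + sin(3t)·(-1,2)), X_2 = e^(-2t)(sin(3t)·(1,-3) - cos(3t)·(-1,2)).
General solution: C_1X_1 + C_2X_2.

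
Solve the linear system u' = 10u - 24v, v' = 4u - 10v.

Coefficient matrix A = [[10, -24], [4, -10]].
Characteristic polynomial det(A - λI) = λ^2 - 4 = 0.
Eigenvalues λ = -2, 2.
For λ=-2: (A-λI) row 1 is [12, -24], so an eigenvector is (-2, -1).
For λ=2: (A-λI) row 1 is [8, -24], so an eigenvector is (-3, -1).
General solution: C_1e^(-2t)(-2,-1) + C_2e^(2t)(-3,-1).

u(t) = -2C_1e^(-2t) - 3C_2e^(2t), v(t) = -C_1e^(-2t) - C_2e^(2t)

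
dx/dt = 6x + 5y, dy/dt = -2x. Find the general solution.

Coefficient matrix A = [[6, 5], [-2, 0]].
Characteristic polynomial det(A - λI) = λ^2 - 6λ + 10 = 0.
Eigenvalues λ = 3 ± i (complex conjugate pair).
For λ=3+i: an eigenvector is (-2,1) - i(-1,1) = (-2 + i, 1 - i).
A real fundamental pair from Re and Im of e^((3+i)t)v: X_1 = e^(3t)(cos(t)·(-2,1) + sin(t)·(-1,1)), X_2 = e^(3t)(sin(t)·(-2,1) - cos(t)·(-1,1)).
General solution: K_1X_1 + K_2X_2.

x(t) = -K_1e^(3t)sin(t) - 2K_1e^(3t)cos(t) - 2K_2e^(3t)sin(t) + K_2e^(3t)cos(t), y(t) = K_1e^(3t)sin(t) + K_1e^(3t)cos(t) + K_2e^(3t)sin(t) - K_2e^(3t)cos(t)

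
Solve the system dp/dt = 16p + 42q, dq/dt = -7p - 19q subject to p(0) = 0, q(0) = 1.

p(t) = 6e^(2t) - 6e^(-5t), q(t) = -2e^(2t) + 3e^(-5t)

Coefficient matrix A = [[16, 42], [-7, -19]].
Characteristic polynomial det(A - λI) = λ^2 + 3λ - 10 = 0.
Eigenvalues λ = -5, 2.
For λ=-5: (A-λI) row 1 is [21, 42], so an eigenvector is (-2, 1).
For λ=2: (A-λI) row 1 is [14, 42], so an eigenvector is (-3, 1).
General solution: K_1e^(-5t)(-2,1) + K_2e^(2t)(-3,1).
Applying p(0)=0, q(0)=1 gives K_1=3, K_2=-2.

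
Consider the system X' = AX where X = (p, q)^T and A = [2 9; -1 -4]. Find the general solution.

p(t) = -3C_1e^(-t) - 3C_2te^(-t) + 2C_2e^(-t), q(t) = C_1e^(-t) + C_2te^(-t) - C_2e^(-t)

Coefficient matrix A = [[2, 9], [-1, -4]].
Characteristic polynomial det(A - λI) = λ^2 + 2λ + 1 = 0.
Single eigenvalue λ = -1 with algebraic multiplicity 2.
Eigenvector v = (-3,1); generalized eigenvector w with (A-λI)w=v is (2,-1).
General solution: e^(-t)[C_1·v + C_2·(t·v + w)].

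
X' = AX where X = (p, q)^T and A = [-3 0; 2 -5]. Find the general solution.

p(t) = K_2e^(-3t), q(t) = -K_1e^(-5t) + K_2e^(-3t)

Coefficient matrix A = [[-3, 0], [2, -5]].
Characteristic polynomial det(A - λI) = λ^2 + 8λ + 15 = 0.
Eigenvalues λ = -5, -3.
For λ=-5: (A-λI) row 1 is [2, 0], so an eigenvector is (0, -1).
For λ=-3: (A-λI) row 2 is [2, -2], so an eigenvector is (1, 1).
General solution: K_1e^(-5t)(0,-1) + K_2e^(-3t)(1,1).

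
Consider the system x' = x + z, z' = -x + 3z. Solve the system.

x(t) = K_1e^(2t) + K_2te^(2t) - 3K_2e^(2t), z(t) = K_1e^(2t) + K_2te^(2t) - 2K_2e^(2t)

Coefficient matrix A = [[1, 1], [-1, 3]].
Characteristic polynomial det(A - λI) = λ^2 - 4λ + 4 = 0.
Single eigenvalue λ = 2 with algebraic multiplicity 2.
Eigenvector v = (1,1); generalized eigenvector w with (A-λI)w=v is (-3,-2).
General solution: e^(2t)[K_1·v + K_2·(t·v + w)].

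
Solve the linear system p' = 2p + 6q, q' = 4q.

p(t) = -c_1e^(2t) - 3c_2e^(4t), q(t) = -c_2e^(4t)

Coefficient matrix A = [[2, 6], [0, 4]].
Characteristic polynomial det(A - λI) = λ^2 - 6λ + 8 = 0.
Eigenvalues λ = 2, 4.
For λ=2: (A-λI) row 1 is [0, 6], so an eigenvector is (-1, 0).
For λ=4: (A-λI) row 1 is [-2, 6], so an eigenvector is (-3, -1).
General solution: c_1e^(2t)(-1,0) + c_2e^(4t)(-3,-1).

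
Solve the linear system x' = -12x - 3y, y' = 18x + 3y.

x(t) = -c_1e^(-3t) + c_2e^(-6t), y(t) = 3c_1e^(-3t) - 2c_2e^(-6t)

Coefficient matrix A = [[-12, -3], [18, 3]].
Characteristic polynomial det(A - λI) = λ^2 + 9λ + 18 = 0.
Eigenvalues λ = -3, -6.
For λ=-3: (A-λI) row 1 is [-9, -3], so an eigenvector is (-1, 3).
For λ=-6: (A-λI) row 1 is [-6, -3], so an eigenvector is (1, -2).
General solution: c_1e^(-3t)(-1,3) + c_2e^(-6t)(1,-2).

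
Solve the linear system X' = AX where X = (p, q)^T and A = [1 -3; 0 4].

Coefficient matrix A = [[1, -3], [0, 4]].
Characteristic polynomial det(A - λI) = λ^2 - 5λ + 4 = 0.
Eigenvalues λ = 1, 4.
For λ=1: (A-λI) row 1 is [0, -3], so an eigenvector is (-1, 0).
For λ=4: (A-λI) row 1 is [-3, -3], so an eigenvector is (-1, 1).
General solution: C_1e^(t)(-1,0) + C_2e^(4t)(-1,1).

p(t) = -C_1e^(t) - C_2e^(4t), q(t) = C_2e^(4t)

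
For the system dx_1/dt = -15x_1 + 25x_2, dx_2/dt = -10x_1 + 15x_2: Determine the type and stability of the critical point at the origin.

center

A = [[-15,25],[-10,15]]; det(A-λI) = λ^2 + 25.
λ = 0 ± 5i: zero real part.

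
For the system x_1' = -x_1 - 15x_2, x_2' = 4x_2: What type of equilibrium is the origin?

A = [[-1,-15],[0,4]]; det(A-λI) = λ^2 - 3λ - 4.
λ = -1, 4: opposite signs.

saddle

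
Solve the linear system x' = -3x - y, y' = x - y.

x(t) = -C_1e^(-2t) - C_2te^(-2t) + C_2e^(-2t), y(t) = C_1e^(-2t) + C_2te^(-2t)

Coefficient matrix A = [[-3, -1], [1, -1]].
Characteristic polynomial det(A - λI) = λ^2 + 4λ + 4 = 0.
Single eigenvalue λ = -2 with algebraic multiplicity 2.
Eigenvector v = (-1,1); generalized eigenvector w with (A-λI)w=v is (1,0).
General solution: e^(-2t)[C_1·v + C_2·(t·v + w)].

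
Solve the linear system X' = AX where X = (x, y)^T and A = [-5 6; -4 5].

Coefficient matrix A = [[-5, 6], [-4, 5]].
Characteristic polynomial det(A - λI) = λ^2 - 1 = 0.
Eigenvalues λ = -1, 1.
For λ=-1: (A-λI) row 1 is [-4, 6], so an eigenvector is (-3, -2).
For λ=1: (A-λI) row 1 is [-6, 6], so an eigenvector is (-1, -1).
General solution: K_1e^(-t)(-3,-2) + K_2e^(t)(-1,-1).

x(t) = -3K_1e^(-t) - K_2e^(t), y(t) = -2K_1e^(-t) - K_2e^(t)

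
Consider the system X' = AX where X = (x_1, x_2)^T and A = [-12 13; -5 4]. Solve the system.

x_1(t) = -2c_1e^(-4t)sin(t) - 3c_1e^(-4t)cos(t) - 3c_2e^(-4t)sin(t) + 2c_2e^(-4t)cos(t), x_2(t) = -c_1e^(-4t)sin(t) - 2c_1e^(-4t)cos(t) - 2c_2e^(-4t)sin(t) + c_2e^(-4t)cos(t)

Coefficient matrix A = [[-12, 13], [-5, 4]].
Characteristic polynomial det(A - λI) = λ^2 + 8λ + 17 = 0.
Eigenvalues λ = -4 ± i (complex conjugate pair).
For λ=-4+i: an eigenvector is (-3,-2) - i(-2,-1) = (-3 + 2i, -2 + i).
A real fundamental pair from Re and Im of e^((-4+i)t)v: X_1 = e^(-4t)(cos(t)·(-3,-2) + sin(t)·(-2,-1)), X_2 = e^(-4t)(sin(t)·(-3,-2) - cos(t)·(-2,-1)).
General solution: c_1X_1 + c_2X_2.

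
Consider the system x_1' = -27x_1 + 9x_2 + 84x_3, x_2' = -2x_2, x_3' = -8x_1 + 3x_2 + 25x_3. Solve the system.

x_1(t) = 7c_1e^(-3t) - 3c_2e^(-2t) + 3c_3e^(t), x_2(t) = c_2e^(-2t), x_3(t) = 2c_1e^(-3t) - c_2e^(-2t) + c_3e^(t)

Coefficient matrix A = [[-27, 9, 84], [0, -2, 0], [-8, 3, 25]].
det(A - λI) = 0 gives eigenvalues λ = -3, -2, 1.
For λ=-3: eigenvector (7,0,2).
For λ=-2: eigenvector (-3,1,-1).
For λ=1: eigenvector (3,0,1).
General solution: c_1e^(-3t)(7,0,2) + c_2e^(-2t)(-3,1,-1) + c_3e^(t)(3,0,1).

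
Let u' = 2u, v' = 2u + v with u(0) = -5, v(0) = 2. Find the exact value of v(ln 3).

A = [[2,0],[2,1]]; eigenvalues λ = 2, 1.
Eigenvectors: (-1,-2) for λ=2, (0,1) for λ=1.
From the initial condition, c_1 = 5, c_2 = 12.
v(ln 3) = (5)(3^2)(-2) + (12)(3^1)(1) = -54.

-54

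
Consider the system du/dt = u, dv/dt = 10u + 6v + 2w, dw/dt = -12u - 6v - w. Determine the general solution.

Coefficient matrix A = [[1, 0, 0], [10, 6, 2], [-12, -6, -1]].
det(A - λI) = 0 gives eigenvalues λ = 1, 3, 2.
For λ=1: eigenvector (1,-2,0).
For λ=3: eigenvector (0,2,-3).
For λ=2: eigenvector (0,1,-2).
General solution: K_1e^(t)(1,-2,0) + K_2e^(3t)(0,2,-3) + K_3e^(2t)(0,1,-2).

u(t) = K_1e^(t), v(t) = -2K_1e^(t) + 2K_2e^(3t) + K_3e^(2t), w(t) = -3K_2e^(3t) - 2K_3e^(2t)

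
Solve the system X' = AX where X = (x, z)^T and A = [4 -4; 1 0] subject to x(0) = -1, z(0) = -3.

Coefficient matrix A = [[4, -4], [1, 0]].
Characteristic polynomial det(A - λI) = λ^2 - 4λ + 4 = 0.
Single eigenvalue λ = 2 with algebraic multiplicity 2.
Eigenvector v = (2,1); generalized eigenvector w with (A-λI)w=v is (1,0).
General solution: e^(2t)[c_1·v + c_2·(t·v + w)].
Applying x(0)=-1, z(0)=-3 gives c_1=-3, c_2=5.

x(t) = 10te^(2t) - e^(2t), z(t) = 5te^(2t) - 3e^(2t)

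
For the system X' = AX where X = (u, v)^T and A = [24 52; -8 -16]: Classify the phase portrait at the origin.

A = [[24,52],[-8,-16]]; det(A-λI) = λ^2 - 8λ + 32.
λ = 4 ± 4i: positive real part.

unstable spiral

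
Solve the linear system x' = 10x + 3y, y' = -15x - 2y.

x(t) = -K_1e^(4t)sin(3t) + K_2e^(4t)cos(3t), y(t) = 2K_1e^(4t)sin(3t) - K_1e^(4t)cos(3t) - K_2e^(4t)sin(3t) - 2K_2e^(4t)cos(3t)

Coefficient matrix A = [[10, 3], [-15, -2]].
Characteristic polynomial det(A - λI) = λ^2 - 8λ + 25 = 0.
Eigenvalues λ = 4 ± 3i (complex conjugate pair).
For λ=4+3i: an eigenvector is (0,-1) - i(-1,2) = (0 + i, -1 - 2i).
A real fundamental pair from Re and Im of e^((4+3i)t)v: X_1 = e^(4t)(cos(3t)·(0,-1) + sin(3t)·(-1,2)), X_2 = e^(4t)(sin(3t)·(0,-1) - cos(3t)·(-1,2)).
General solution: K_1X_1 + K_2X_2.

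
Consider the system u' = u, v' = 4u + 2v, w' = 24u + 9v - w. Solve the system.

u(t) = C_2e^(t), v(t) = C_1e^(2t) - 4C_2e^(t), w(t) = 3C_1e^(2t) - 6C_2e^(t) + C_3e^(-t)

Coefficient matrix A = [[1, 0, 0], [4, 2, 0], [24, 9, -1]].
det(A - λI) = 0 gives eigenvalues λ = 2, 1, -1.
For λ=2: eigenvector (0,1,3).
For λ=1: eigenvector (1,-4,-6).
For λ=-1: eigenvector (0,0,1).
General solution: C_1e^(2t)(0,1,3) + C_2e^(t)(1,-4,-6) + C_3e^(-t)(0,0,1).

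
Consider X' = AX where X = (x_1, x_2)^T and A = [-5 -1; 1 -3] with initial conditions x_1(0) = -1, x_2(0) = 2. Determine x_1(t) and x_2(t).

x_1(t) = -te^(-4t) - e^(-4t), x_2(t) = te^(-4t) + 2e^(-4t)

Coefficient matrix A = [[-5, -1], [1, -3]].
Characteristic polynomial det(A - λI) = λ^2 + 8λ + 16 = 0.
Single eigenvalue λ = -4 with algebraic multiplicity 2.
Eigenvector v = (1,-1); generalized eigenvector w with (A-λI)w=v is (-1,0).
General solution: e^(-4t)[C_1·v + C_2·(t·v + w)].
Applying x_1(0)=-1, x_2(0)=2 gives C_1=-2, C_2=-1.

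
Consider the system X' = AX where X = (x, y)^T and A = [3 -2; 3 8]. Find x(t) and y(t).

x(t) = 2c_1e^(6t) - c_2e^(5t), y(t) = -3c_1e^(6t) + c_2e^(5t)

Coefficient matrix A = [[3, -2], [3, 8]].
Characteristic polynomial det(A - λI) = λ^2 - 11λ + 30 = 0.
Eigenvalues λ = 6, 5.
For λ=6: (A-λI) row 1 is [-3, -2], so an eigenvector is (2, -3).
For λ=5: (A-λI) row 1 is [-2, -2], so an eigenvector is (-1, 1).
General solution: c_1e^(6t)(2,-3) + c_2e^(5t)(-1,1).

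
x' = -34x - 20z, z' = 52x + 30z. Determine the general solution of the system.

x(t) = C_1e^(-2t)sin(4t) - 2C_1e^(-2t)cos(4t) - 2C_2e^(-2t)sin(4t) - C_2e^(-2t)cos(4t), z(t) = -2C_1e^(-2t)sin(4t) + 3C_1e^(-2t)cos(4t) + 3C_2e^(-2t)sin(4t) + 2C_2e^(-2t)cos(4t)

Coefficient matrix A = [[-34, -20], [52, 30]].
Characteristic polynomial det(A - λI) = λ^2 + 4λ + 20 = 0.
Eigenvalues λ = -2 ± 4i (complex conjugate pair).
For λ=-2+4i: an eigenvector is (-2,3) - i(1,-2) = (-2 - i, 3 + 2i).
A real fundamental pair from Re and Im of e^((-2+4i)t)v: X_1 = e^(-2t)(cos(4t)·(-2,3) + sin(4t)·(1,-2)), X_2 = e^(-2t)(sin(4t)·(-2,3) - cos(4t)·(1,-2)).
General solution: C_1X_1 + C_2X_2.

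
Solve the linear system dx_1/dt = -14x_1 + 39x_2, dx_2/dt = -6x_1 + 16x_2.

Coefficient matrix A = [[-14, 39], [-6, 16]].
Characteristic polynomial det(A - λI) = λ^2 - 2λ + 10 = 0.
Eigenvalues λ = 1 ± 3i (complex conjugate pair).
For λ=1+3i: an eigenvector is (3,1) - i(-2,-1) = (3 + 2i, 1 + i).
A real fundamental pair from Re and Im of e^((1+3i)t)v: X_1 = e^(t)(cos(3t)·(3,1) + sin(3t)·(-2,-1)), X_2 = e^(t)(sin(3t)·(3,1) - cos(3t)·(-2,-1)).
General solution: C_1X_1 + C_2X_2.

x_1(t) = -2C_1e^(t)sin(3t) + 3C_1e^(t)cos(3t) + 3C_2e^(t)sin(3t) + 2C_2e^(t)cos(3t), x_2(t) = -C_1e^(t)sin(3t) + C_1e^(t)cos(3t) + C_2e^(t)sin(3t) + C_2e^(t)cos(3t)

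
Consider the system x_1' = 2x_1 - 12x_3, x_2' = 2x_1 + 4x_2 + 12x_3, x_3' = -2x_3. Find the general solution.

Coefficient matrix A = [[2, 0, -12], [2, 4, 12], [0, 0, -2]].
det(A - λI) = 0 gives eigenvalues λ = -2, 4, 2.
For λ=-2: eigenvector (3,-3,1).
For λ=4: eigenvector (0,1,0).
For λ=2: eigenvector (1,-1,0).
General solution: K_1e^(-2t)(3,-3,1) + K_2e^(4t)(0,1,0) + K_3e^(2t)(1,-1,0).

x_1(t) = 3K_1e^(-2t) + K_3e^(2t), x_2(t) = -3K_1e^(-2t) + K_2e^(4t) - K_3e^(2t), x_3(t) = K_1e^(-2t)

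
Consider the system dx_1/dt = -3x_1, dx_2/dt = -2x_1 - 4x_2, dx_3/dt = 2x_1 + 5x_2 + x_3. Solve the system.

x_1(t) = C_1e^(-3t), x_2(t) = -2C_1e^(-3t) - C_2e^(-4t), x_3(t) = 2C_1e^(-3t) + C_2e^(-4t) - C_3e^(t)

Coefficient matrix A = [[-3, 0, 0], [-2, -4, 0], [2, 5, 1]].
det(A - λI) = 0 gives eigenvalues λ = -3, -4, 1.
For λ=-3: eigenvector (1,-2,2).
For λ=-4: eigenvector (0,-1,1).
For λ=1: eigenvector (0,0,-1).
General solution: C_1e^(-3t)(1,-2,2) + C_2e^(-4t)(0,-1,1) + C_3e^(t)(0,0,-1).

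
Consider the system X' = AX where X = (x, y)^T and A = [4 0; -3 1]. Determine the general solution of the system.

x(t) = -c_2e^(4t), y(t) = -c_1e^(t) + c_2e^(4t)

Coefficient matrix A = [[4, 0], [-3, 1]].
Characteristic polynomial det(A - λI) = λ^2 - 5λ + 4 = 0.
Eigenvalues λ = 1, 4.
For λ=1: (A-λI) row 1 is [3, 0], so an eigenvector is (0, -1).
For λ=4: (A-λI) row 2 is [-3, -3], so an eigenvector is (-1, 1).
General solution: c_1e^(t)(0,-1) + c_2e^(4t)(-1,1).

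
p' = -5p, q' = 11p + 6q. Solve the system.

p(t) = K_1e^(-5t), q(t) = -K_1e^(-5t) + K_2e^(6t)

Coefficient matrix A = [[-5, 0], [11, 6]].
Characteristic polynomial det(A - λI) = λ^2 - λ - 30 = 0.
Eigenvalues λ = -5, 6.
For λ=-5: (A-λI) row 2 is [11, 11], so an eigenvector is (1, -1).
For λ=6: (A-λI) row 1 is [-11, 0], so an eigenvector is (0, 1).
General solution: K_1e^(-5t)(1,-1) + K_2e^(6t)(0,1).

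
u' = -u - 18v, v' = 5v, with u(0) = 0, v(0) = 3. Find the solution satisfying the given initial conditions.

u(t) = -9e^(5t) + 9e^(-t), v(t) = 3e^(5t)

Coefficient matrix A = [[-1, -18], [0, 5]].
Characteristic polynomial det(A - λI) = λ^2 - 4λ - 5 = 0.
Eigenvalues λ = -1, 5.
For λ=-1: (A-λI) row 1 is [0, -18], so an eigenvector is (1, 0).
For λ=5: (A-λI) row 1 is [-6, -18], so an eigenvector is (3, -1).
General solution: C_1e^(-t)(1,0) + C_2e^(5t)(3,-1).
Applying u(0)=0, v(0)=3 gives C_1=9, C_2=-3.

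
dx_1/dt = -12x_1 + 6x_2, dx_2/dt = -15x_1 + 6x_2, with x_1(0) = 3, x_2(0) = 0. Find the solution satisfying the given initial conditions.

Coefficient matrix A = [[-12, 6], [-15, 6]].
Characteristic polynomial det(A - λI) = λ^2 + 6λ + 18 = 0.
Eigenvalues λ = -3 ± 3i (complex conjugate pair).
For λ=-3+3i: an eigenvector is (1,2) - i(1,1) = (1 - i, 2 - i).
A real fundamental pair from Re and Im of e^((-3+3i)t)v: X_1 = e^(-3t)(cos(3t)·(1,2) + sin(3t)·(1,1)), X_2 = e^(-3t)(sin(3t)·(1,2) - cos(3t)·(1,1)).
General solution: c_1X_1 + c_2X_2.
Applying x_1(0)=3, x_2(0)=0 gives c_1=-3, c_2=-6.

x_1(t) = -9e^(-3t)sin(3t) + 3e^(-3t)cos(3t), x_2(t) = -15e^(-3t)sin(3t)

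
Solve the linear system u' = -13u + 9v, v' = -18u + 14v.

Coefficient matrix A = [[-13, 9], [-18, 14]].
Characteristic polynomial det(A - λI) = λ^2 - λ - 20 = 0.
Eigenvalues λ = -4, 5.
For λ=-4: (A-λI) row 1 is [-9, 9], so an eigenvector is (1, 1).
For λ=5: (A-λI) row 1 is [-18, 9], so an eigenvector is (-1, -2).
General solution: C_1e^(-4t)(1,1) + C_2e^(5t)(-1,-2).

u(t) = C_1e^(-4t) - C_2e^(5t), v(t) = C_1e^(-4t) - 2C_2e^(5t)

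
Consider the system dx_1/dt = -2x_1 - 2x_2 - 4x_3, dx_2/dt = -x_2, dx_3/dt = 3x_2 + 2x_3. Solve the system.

x_1(t) = -c_1e^(2t) + 2c_2e^(-t) + c_3e^(-2t), x_2(t) = c_2e^(-t), x_3(t) = c_1e^(2t) - c_2e^(-t)

Coefficient matrix A = [[-2, -2, -4], [0, -1, 0], [0, 3, 2]].
det(A - λI) = 0 gives eigenvalues λ = 2, -1, -2.
For λ=2: eigenvector (-1,0,1).
For λ=-1: eigenvector (2,1,-1).
For λ=-2: eigenvector (1,0,0).
General solution: c_1e^(2t)(-1,0,1) + c_2e^(-t)(2,1,-1) + c_3e^(-2t)(1,0,0).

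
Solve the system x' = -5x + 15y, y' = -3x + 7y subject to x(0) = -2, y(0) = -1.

x(t) = -e^(t)sin(3t) - 2e^(t)cos(3t), y(t) = -e^(t)cos(3t)

Coefficient matrix A = [[-5, 15], [-3, 7]].
Characteristic polynomial det(A - λI) = λ^2 - 2λ + 10 = 0.
Eigenvalues λ = 1 ± 3i (complex conjugate pair).
For λ=1+3i: an eigenvector is (1,0) - i(-2,-1) = (1 + 2i, 0 + i).
A real fundamental pair from Re and Im of e^((1+3i)t)v: X_1 = e^(t)(cos(3t)·(1,0) + sin(3t)·(-2,-1)), X_2 = e^(t)(sin(3t)·(1,0) - cos(3t)·(-2,-1)).
General solution: c_1X_1 + c_2X_2.
Applying x(0)=-2, y(0)=-1 gives c_1=0, c_2=-1.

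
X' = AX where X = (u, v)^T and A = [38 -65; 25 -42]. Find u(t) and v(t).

Coefficient matrix A = [[38, -65], [25, -42]].
Characteristic polynomial det(A - λI) = λ^2 + 4λ + 29 = 0.
Eigenvalues λ = -2 ± 5i (complex conjugate pair).
For λ=-2+5i: an eigenvector is (-3,-2) - i(2,1) = (-3 - 2i, -2 - i).
A real fundamental pair from Re and Im of e^((-2+5i)t)v: X_1 = e^(-2t)(cos(5t)·(-3,-2) + sin(5t)·(2,1)), X_2 = e^(-2t)(sin(5t)·(-3,-2) - cos(5t)·(2,1)).
General solution: C_1X_1 + C_2X_2.

u(t) = 2C_1e^(-2t)sin(5t) - 3C_1e^(-2t)cos(5t) - 3C_2e^(-2t)sin(5t) - 2C_2e^(-2t)cos(5t), v(t) = C_1e^(-2t)sin(5t) - 2C_1e^(-2t)cos(5t) - 2C_2e^(-2t)sin(5t) - C_2e^(-2t)cos(5t)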